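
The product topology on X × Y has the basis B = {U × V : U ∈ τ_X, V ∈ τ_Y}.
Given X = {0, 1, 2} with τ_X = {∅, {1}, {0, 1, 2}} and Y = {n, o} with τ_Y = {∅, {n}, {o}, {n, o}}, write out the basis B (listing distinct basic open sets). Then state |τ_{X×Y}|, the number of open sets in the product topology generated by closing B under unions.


Basis B = {∅ × ∅, {1} × {n}, {1} × {o}, {1} × {n, o}, {0, 1, 2} × {n}, {0, 1, 2} × {o}, {0, 1, 2} × {n, o}}; |τ_{X×Y}| = 9.

Enumerate products U × V with U ∈ τ_X, V ∈ τ_Y (deduplicated):
  ∅ × ∅ = {} (∅)
  {1} × {n} = {(1,n)}
  {1} × {o} = {(1,o)}
  {1} × {n, o} = {(1,n), (1,o)}
  {0, 1, 2} × {n} = {(0,n), (1,n), (2,n)}
  {0, 1, 2} × {o} = {(0,o), (1,o), (2,o)}
  {0, 1, 2} × {n, o} = {(0,n), (0,o), (1,n), (1,o), (2,n), (2,o)}
These 7 distinct sets form the basis B.
Close under arbitrary unions to get τ_{X×Y}; counting gives |τ_{X×Y}| = 9.


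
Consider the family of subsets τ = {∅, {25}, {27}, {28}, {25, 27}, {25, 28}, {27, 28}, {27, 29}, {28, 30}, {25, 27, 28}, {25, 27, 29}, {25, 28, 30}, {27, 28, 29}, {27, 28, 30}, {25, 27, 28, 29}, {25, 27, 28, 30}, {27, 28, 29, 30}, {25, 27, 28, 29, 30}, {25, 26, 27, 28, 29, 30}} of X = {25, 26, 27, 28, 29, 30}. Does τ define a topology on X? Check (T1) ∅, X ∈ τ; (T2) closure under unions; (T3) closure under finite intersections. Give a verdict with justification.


τ IS a topology on X.

Axiom (T1): ∅ ∈ τ? Yes; X ∈ τ? Yes.
Axiom (T2/T3): check pairwise unions and intersections of members of τ.
All pairwise intersections and unions checked — each lies in τ. Therefore τ satisfies (T1), (T2), (T3): it IS a topology on X.


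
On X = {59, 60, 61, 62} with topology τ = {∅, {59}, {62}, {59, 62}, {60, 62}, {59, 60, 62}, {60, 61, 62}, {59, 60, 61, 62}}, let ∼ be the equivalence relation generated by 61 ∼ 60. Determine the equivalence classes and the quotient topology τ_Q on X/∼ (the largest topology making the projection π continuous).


X/∼ = {[59], [60=61], [62]}; |τ_Q| = 6.

Equivalence classes: [59], [60=61], [62].
Quotient map π: X → X/∼ sends 59 ↦ [59], 60 ↦ [60=61], 61 ↦ [60=61], 62 ↦ [62].
For each subset V ⊆ X/∼, compute π^{-1}(V) ⊆ X and check whether π^{-1}(V) ∈ τ. V is open in τ_Q iff π^{-1}(V) ∈ τ.
  V = {}: π^{-1}(V) = ∅ ∈ τ ✓.
  V = {[59]}: π^{-1}(V) = {59} ∈ τ ✓.
  V = {[60=61]}: π^{-1}(V) = {60, 61} ∉ τ ✗.
  V = {[59], [60=61]}: π^{-1}(V) = {59, 60, 61} ∉ τ ✗.
  V = {[62]}: π^{-1}(V) = {62} ∈ τ ✓.
  V = {[59], [62]}: π^{-1}(V) = {59, 62} ∈ τ ✓.
  V = {[60=61], [62]}: π^{-1}(V) = {60, 61, 62} ∈ τ ✓.
  V = {[59], [60=61], [62]}: π^{-1}(V) = {59, 60, 61, 62} ∈ τ ✓.
Open sets in the quotient: τ_Q = {{}, {[59]}, {[62]}, {[59], [62]}, {[60=61], [62]}, {[59], [60=61], [62]}} (6 elements).


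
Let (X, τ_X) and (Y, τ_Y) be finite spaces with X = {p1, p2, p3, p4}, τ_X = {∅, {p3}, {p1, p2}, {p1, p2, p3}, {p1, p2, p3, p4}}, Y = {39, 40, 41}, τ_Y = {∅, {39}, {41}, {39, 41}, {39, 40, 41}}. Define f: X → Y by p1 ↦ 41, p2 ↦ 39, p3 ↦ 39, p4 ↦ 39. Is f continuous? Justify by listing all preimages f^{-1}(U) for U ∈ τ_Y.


f is NOT continuous.

Compute f^{-1}(U) for each U ∈ τ_Y:
  U = ∅: f^{-1}(U) = ∅ ∈ τ_X ✓.
  U = {39}: f^{-1}(U) = {p2, p3, p4} ∉ τ_X ✗.
  U = {41}: f^{-1}(U) = {p1} ∉ τ_X ✗.
  U = {39, 41}: f^{-1}(U) = {p1, p2, p3, p4} ∈ τ_X ✓.
  U = {39, 40, 41}: f^{-1}(U) = {p1, p2, p3, p4} ∈ τ_X ✓.
Found U = {39} with f^{-1}(U) = {p2, p3, p4} not in τ_X. Therefore f is NOT continuous.


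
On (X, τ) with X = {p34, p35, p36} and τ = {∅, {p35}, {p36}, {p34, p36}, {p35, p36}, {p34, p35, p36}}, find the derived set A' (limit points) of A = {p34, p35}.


A' = ∅

For each x ∈ X, list the open sets U ∈ τ with x ∈ U, then check whether U ∩ (A ∖ {x}) ≠ ∅ for every such U.
  x = p34: open {p34, p36} ∋ x has {p34, p36} ∩ (A ∖ {p34}) = ∅, so x is NOT a limit point.
  x = p35: open {p35} ∋ x has {p35} ∩ (A ∖ {p35}) = ∅, so x is NOT a limit point.
  x = p36: open {p36} ∋ x has {p36} ∩ (A ∖ {p36}) = ∅, so x is NOT a limit point.
Collecting: A' = ∅.


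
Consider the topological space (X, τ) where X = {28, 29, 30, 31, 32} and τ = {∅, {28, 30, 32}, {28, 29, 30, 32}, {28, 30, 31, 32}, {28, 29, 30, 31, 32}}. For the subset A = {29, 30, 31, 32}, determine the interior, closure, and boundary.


int(A) = ∅, cl(A) = {28, 29, 30, 31, 32}, ∂A = {28, 29, 30, 31, 32}.

Closed sets in (X, τ) are complements of opens:
  closed(X, τ) = {∅, {29}, {31}, {29, 31}, {28, 29, 30, 31, 32}}.
int(A) = ⋃ {U ∈ τ : U ⊆ A}. Opens contained in A: ∅.
Taking the union of these: int(A) = ∅.
cl(A) = ⋂ {C closed : A ⊆ C}. Closed sets containing A: {28, 29, 30, 31, 32}.
Intersecting these: cl(A) = {28, 29, 30, 31, 32}.
∂A = cl(A) ∖ int(A) = {28, 29, 30, 31, 32} ∖ ∅ = {28, 29, 30, 31, 32}.


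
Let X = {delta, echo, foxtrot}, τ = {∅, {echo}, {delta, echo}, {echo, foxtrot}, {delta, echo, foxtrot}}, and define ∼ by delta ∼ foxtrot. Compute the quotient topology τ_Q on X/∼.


X/∼ = {[delta=foxtrot], [echo]}; |τ_Q| = 3.

Equivalence classes: [delta=foxtrot], [echo].
Quotient map π: X → X/∼ sends delta ↦ [delta=foxtrot], echo ↦ [echo], foxtrot ↦ [delta=foxtrot].
For each subset V ⊆ X/∼, compute π^{-1}(V) ⊆ X and check whether π^{-1}(V) ∈ τ. V is open in τ_Q iff π^{-1}(V) ∈ τ.
  V = {}: π^{-1}(V) = ∅ ∈ τ ✓.
  V = {[delta=foxtrot]}: π^{-1}(V) = {delta, foxtrot} ∉ τ ✗.
  V = {[echo]}: π^{-1}(V) = {echo} ∈ τ ✓.
  V = {[delta=foxtrot], [echo]}: π^{-1}(V) = {delta, echo, foxtrot} ∈ τ ✓.
Open sets in the quotient: τ_Q = {{}, {[echo]}, {[delta=foxtrot], [echo]}} (3 elements).


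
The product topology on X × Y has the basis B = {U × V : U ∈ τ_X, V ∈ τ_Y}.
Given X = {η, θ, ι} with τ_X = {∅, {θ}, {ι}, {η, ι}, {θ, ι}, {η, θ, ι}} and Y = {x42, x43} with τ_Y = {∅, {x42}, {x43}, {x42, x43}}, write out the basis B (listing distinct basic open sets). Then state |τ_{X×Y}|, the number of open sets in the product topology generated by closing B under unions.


Basis B = {∅ × ∅, {θ} × {x42}, {θ} × {x43}, {ι} × {x42}, {ι} × {x43}, {η, ι} × {x42}, {η, ι} × {x43}, {θ} × {x42, x43}, {θ, ι} × {x42}, {θ, ι} × {x43}, {ι} × {x42, x43}, {η, θ, ι} × {x42}, {η, θ, ι} × {x43}, {η, ι} × {x42, x43}, {θ, ι} × {x42, x43}, {η, θ, ι} × {x42, x43}}; |τ_{X×Y}| = 36.

Enumerate products U × V with U ∈ τ_X, V ∈ τ_Y (deduplicated):
  ∅ × ∅ = {} (∅)
  {θ} × {x42} = {(θ,x42)}
  {θ} × {x43} = {(θ,x43)}
  {ι} × {x42} = {(ι,x42)}
  {ι} × {x43} = {(ι,x43)}
  {η, ι} × {x42} = {(η,x42), (ι,x42)}
  {η, ι} × {x43} = {(η,x43), (ι,x43)}
  {θ} × {x42, x43} = {(θ,x42), (θ,x43)}
  {θ, ι} × {x42} = {(θ,x42), (ι,x42)}
  {θ, ι} × {x43} = {(θ,x43), (ι,x43)}
  {ι} × {x42, x43} = {(ι,x42), (ι,x43)}
  {η, θ, ι} × {x42} = {(η,x42), (θ,x42), (ι,x42)}
  {η, θ, ι} × {x43} = {(η,x43), (θ,x43), (ι,x43)}
  {η, ι} × {x42, x43} = {(η,x42), (η,x43), (ι,x42), (ι,x43)}
  {θ, ι} × {x42, x43} = {(θ,x42), (θ,x43), (ι,x42), (ι,x43)}
  {η, θ, ι} × {x42, x43} = {(η,x42), (η,x43), (θ,x42), (θ,x43), (ι,x42), (ι,x43)}
These 16 distinct sets form the basis B.
Close under arbitrary unions to get τ_{X×Y}; counting gives |τ_{X×Y}| = 36.


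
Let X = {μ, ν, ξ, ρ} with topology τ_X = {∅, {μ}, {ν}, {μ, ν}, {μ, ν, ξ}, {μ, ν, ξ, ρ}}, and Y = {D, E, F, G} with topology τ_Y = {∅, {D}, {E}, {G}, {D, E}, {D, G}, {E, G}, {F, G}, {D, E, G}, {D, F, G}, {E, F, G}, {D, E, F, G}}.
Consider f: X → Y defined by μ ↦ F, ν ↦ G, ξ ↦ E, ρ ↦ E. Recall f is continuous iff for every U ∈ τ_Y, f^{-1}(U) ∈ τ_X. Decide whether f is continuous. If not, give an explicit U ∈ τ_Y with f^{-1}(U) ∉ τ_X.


f is NOT continuous.

Compute f^{-1}(U) for each U ∈ τ_Y:
  U = ∅: f^{-1}(U) = ∅ ∈ τ_X ✓.
  U = {D}: f^{-1}(U) = ∅ ∈ τ_X ✓.
  U = {E}: f^{-1}(U) = {ξ, ρ} ∉ τ_X ✗.
  U = {G}: f^{-1}(U) = {ν} ∈ τ_X ✓.
  U = {D, E}: f^{-1}(U) = {ξ, ρ} ∉ τ_X ✗.
  U = {D, G}: f^{-1}(U) = {ν} ∈ τ_X ✓.
  U = {E, G}: f^{-1}(U) = {ν, ξ, ρ} ∉ τ_X ✗.
  U = {F, G}: f^{-1}(U) = {μ, ν} ∈ τ_X ✓.
  U = {D, E, G}: f^{-1}(U) = {ν, ξ, ρ} ∉ τ_X ✗.
  U = {D, F, G}: f^{-1}(U) = {μ, ν} ∈ τ_X ✓.
  U = {E, F, G}: f^{-1}(U) = {μ, ν, ξ, ρ} ∈ τ_X ✓.
  U = {D, E, F, G}: f^{-1}(U) = {μ, ν, ξ, ρ} ∈ τ_X ✓.
Found U = {E} with f^{-1}(U) = {ξ, ρ} not in τ_X. Therefore f is NOT continuous.


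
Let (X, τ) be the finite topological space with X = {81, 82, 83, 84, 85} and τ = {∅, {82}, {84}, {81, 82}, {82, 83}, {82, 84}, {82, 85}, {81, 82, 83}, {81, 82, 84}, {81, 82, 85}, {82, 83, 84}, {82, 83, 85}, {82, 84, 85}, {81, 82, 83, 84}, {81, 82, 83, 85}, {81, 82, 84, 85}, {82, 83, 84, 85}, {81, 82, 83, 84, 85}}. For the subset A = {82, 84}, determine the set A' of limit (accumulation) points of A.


A' = {81, 83, 85}

For each x ∈ X, list the open sets U ∈ τ with x ∈ U, then check whether U ∩ (A ∖ {x}) ≠ ∅ for every such U.
  x = 81: opens ∋ x are {81, 82}, {81, 82, 83}, {81, 82, 84}, {81, 82, 85}, {81, 82, 83, 84}, {81, 82, 83, 85}, {81, 82, 84, 85}, {81, 82, 83, 84, 85}; each meets A ∖ {81}, so x IS a limit point.
  x = 82: open {82} ∋ x has {82} ∩ (A ∖ {82}) = ∅, so x is NOT a limit point.
  x = 83: opens ∋ x are {82, 83}, {81, 82, 83}, {82, 83, 84}, {82, 83, 85}, {81, 82, 83, 84}, {81, 82, 83, 85}, {82, 83, 84, 85}, {81, 82, 83, 84, 85}; each meets A ∖ {83}, so x IS a limit point.
  x = 84: open {84} ∋ x has {84} ∩ (A ∖ {84}) = ∅, so x is NOT a limit point.
  x = 85: opens ∋ x are {82, 85}, {81, 82, 85}, {82, 83, 85}, {82, 84, 85}, {81, 82, 83, 85}, {81, 82, 84, 85}, {82, 83, 84, 85}, {81, 82, 83, 84, 85}; each meets A ∖ {85}, so x IS a limit point.
Collecting: A' = {81, 83, 85}.


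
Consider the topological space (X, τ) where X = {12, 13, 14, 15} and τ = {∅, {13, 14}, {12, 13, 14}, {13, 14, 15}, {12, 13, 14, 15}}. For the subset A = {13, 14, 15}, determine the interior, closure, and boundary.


int(A) = {13, 14, 15}, cl(A) = {12, 13, 14, 15}, ∂A = {12}.

Closed sets in (X, τ) are complements of opens:
  closed(X, τ) = {∅, {12}, {15}, {12, 15}, {12, 13, 14, 15}}.
int(A) = ⋃ {U ∈ τ : U ⊆ A}. Opens contained in A: ∅, {13, 14}, {13, 14, 15}.
Taking the union of these: int(A) = {13, 14, 15}.
cl(A) = ⋂ {C closed : A ⊆ C}. Closed sets containing A: {12, 13, 14, 15}.
Intersecting these: cl(A) = {12, 13, 14, 15}.
∂A = cl(A) ∖ int(A) = {12, 13, 14, 15} ∖ {13, 14, 15} = {12}.


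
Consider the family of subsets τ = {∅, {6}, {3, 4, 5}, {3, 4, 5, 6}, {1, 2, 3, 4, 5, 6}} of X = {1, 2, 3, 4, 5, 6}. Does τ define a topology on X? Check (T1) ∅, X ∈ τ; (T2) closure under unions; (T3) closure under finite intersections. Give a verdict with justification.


τ IS a topology on X.

Axiom (T1): ∅ ∈ τ? Yes; X ∈ τ? Yes.
Axiom (T2/T3): check pairwise unions and intersections of members of τ.
All pairwise intersections and unions checked — each lies in τ. Therefore τ satisfies (T1), (T2), (T3): it IS a topology on X.


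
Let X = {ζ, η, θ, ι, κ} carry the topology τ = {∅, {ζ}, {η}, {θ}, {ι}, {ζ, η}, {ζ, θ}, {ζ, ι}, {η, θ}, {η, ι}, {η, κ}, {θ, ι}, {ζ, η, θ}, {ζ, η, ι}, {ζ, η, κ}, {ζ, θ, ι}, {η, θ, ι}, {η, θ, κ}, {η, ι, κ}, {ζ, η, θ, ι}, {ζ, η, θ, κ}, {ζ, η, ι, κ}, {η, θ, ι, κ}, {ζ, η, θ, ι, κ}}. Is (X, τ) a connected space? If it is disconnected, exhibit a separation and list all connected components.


(X, τ) is disconnected; components = [{ζ}, {θ}, {ι}, {η, κ}].

Find clopen sets (U ∈ τ with X ∖ U ∈ τ):
  U = ∅, X ∖ U = {ζ, η, θ, ι, κ} — both open, so U is clopen.
  U = {ζ}, X ∖ U = {η, θ, ι, κ} — both open, so U is clopen.
  U = {θ}, X ∖ U = {ζ, η, ι, κ} — both open, so U is clopen.
  U = {ι}, X ∖ U = {ζ, η, θ, κ} — both open, so U is clopen.
  U = {ζ, θ}, X ∖ U = {η, ι, κ} — both open, so U is clopen.
  U = {ζ, ι}, X ∖ U = {η, θ, κ} — both open, so U is clopen.
  U = {η, κ}, X ∖ U = {ζ, θ, ι} — both open, so U is clopen.
  U = {θ, ι}, X ∖ U = {ζ, η, κ} — both open, so U is clopen.
  U = {ζ, η, κ}, X ∖ U = {θ, ι} — both open, so U is clopen.
  U = {ζ, θ, ι}, X ∖ U = {η, κ} — both open, so U is clopen.
  U = {η, θ, κ}, X ∖ U = {ζ, ι} — both open, so U is clopen.
  U = {η, ι, κ}, X ∖ U = {ζ, θ} — both open, so U is clopen.
  U = {ζ, η, θ, κ}, X ∖ U = {ι} — both open, so U is clopen.
  U = {ζ, η, ι, κ}, X ∖ U = {θ} — both open, so U is clopen.
  U = {η, θ, ι, κ}, X ∖ U = {ζ} — both open, so U is clopen.
  U = {ζ, η, θ, ι, κ}, X ∖ U = ∅ — both open, so U is clopen.
Nontrivial clopen(s) exist: e.g. {η, κ}. So (X, τ) is disconnected.
Compute connected components by grouping points that agree on all clopens:
  component: {ζ}
  component: {θ}
  component: {ι}
  component: {η, κ}


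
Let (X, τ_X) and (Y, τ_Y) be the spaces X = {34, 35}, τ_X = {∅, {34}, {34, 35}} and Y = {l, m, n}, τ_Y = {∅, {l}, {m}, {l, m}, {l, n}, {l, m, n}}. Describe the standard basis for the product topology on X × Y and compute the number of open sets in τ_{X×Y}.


Basis B = {∅ × ∅, {34} × {l}, {34} × {m}, {34} × {l, m}, {34} × {l, n}, {34, 35} × {l}, {34, 35} × {m}, {34} × {l, m, n}, {34, 35} × {l, m}, {34, 35} × {l, n}, {34, 35} × {l, m, n}}; |τ_{X×Y}| = 18.

Enumerate products U × V with U ∈ τ_X, V ∈ τ_Y (deduplicated):
  ∅ × ∅ = {} (∅)
  {34} × {l} = {(34,l)}
  {34} × {m} = {(34,m)}
  {34} × {l, m} = {(34,l), (34,m)}
  {34} × {l, n} = {(34,l), (34,n)}
  {34, 35} × {l} = {(34,l), (35,l)}
  {34, 35} × {m} = {(34,m), (35,m)}
  {34} × {l, m, n} = {(34,l), (34,m), (34,n)}
  {34, 35} × {l, m} = {(34,l), (34,m), (35,l), (35,m)}
  {34, 35} × {l, n} = {(34,l), (34,n), (35,l), (35,n)}
  {34, 35} × {l, m, n} = {(34,l), (34,m), (34,n), (35,l), (35,m), (35,n)}
These 11 distinct sets form the basis B.
Close under arbitrary unions to get τ_{X×Y}; counting gives |τ_{X×Y}| = 18.


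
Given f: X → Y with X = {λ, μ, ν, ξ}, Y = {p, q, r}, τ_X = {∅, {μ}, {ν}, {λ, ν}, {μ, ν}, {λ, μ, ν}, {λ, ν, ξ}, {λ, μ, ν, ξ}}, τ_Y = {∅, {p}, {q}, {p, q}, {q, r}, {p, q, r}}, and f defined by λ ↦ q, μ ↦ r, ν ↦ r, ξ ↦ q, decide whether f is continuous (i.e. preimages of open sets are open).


f is NOT continuous.

Compute f^{-1}(U) for each U ∈ τ_Y:
  U = ∅: f^{-1}(U) = ∅ ∈ τ_X ✓.
  U = {p}: f^{-1}(U) = ∅ ∈ τ_X ✓.
  U = {q}: f^{-1}(U) = {λ, ξ} ∉ τ_X ✗.
  U = {p, q}: f^{-1}(U) = {λ, ξ} ∉ τ_X ✗.
  U = {q, r}: f^{-1}(U) = {λ, μ, ν, ξ} ∈ τ_X ✓.
  U = {p, q, r}: f^{-1}(U) = {λ, μ, ν, ξ} ∈ τ_X ✓.
Found U = {q} with f^{-1}(U) = {λ, ξ} not in τ_X. Therefore f is NOT continuous.


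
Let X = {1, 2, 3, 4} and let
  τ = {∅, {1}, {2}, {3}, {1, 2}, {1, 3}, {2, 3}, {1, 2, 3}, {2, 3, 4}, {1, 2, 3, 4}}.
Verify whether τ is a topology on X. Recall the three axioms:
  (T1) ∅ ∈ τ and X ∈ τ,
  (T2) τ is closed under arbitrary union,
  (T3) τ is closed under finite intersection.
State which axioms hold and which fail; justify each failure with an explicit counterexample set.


τ IS a topology on X.

Axiom (T1): ∅ ∈ τ? Yes; X ∈ τ? Yes.
Axiom (T2/T3): check pairwise unions and intersections of members of τ.
All pairwise intersections and unions checked — each lies in τ. Therefore τ satisfies (T1), (T2), (T3): it IS a topology on X.


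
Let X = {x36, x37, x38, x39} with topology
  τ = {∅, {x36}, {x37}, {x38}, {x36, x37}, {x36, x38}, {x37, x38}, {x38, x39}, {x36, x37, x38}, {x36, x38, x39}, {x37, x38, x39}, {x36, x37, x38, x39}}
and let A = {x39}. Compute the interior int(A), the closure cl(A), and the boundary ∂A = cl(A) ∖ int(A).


int(A) = ∅, cl(A) = {x39}, ∂A = {x39}.

Closed sets in (X, τ) are complements of opens:
  closed(X, τ) = {∅, {x36}, {x37}, {x39}, {x36, x37}, {x36, x39}, {x37, x39}, {x38, x39}, {x36, x37, x39}, {x36, x38, x39}, {x37, x38, x39}, {x36, x37, x38, x39}}.
int(A) = ⋃ {U ∈ τ : U ⊆ A}. Opens contained in A: ∅.
Taking the union of these: int(A) = ∅.
cl(A) = ⋂ {C closed : A ⊆ C}. Closed sets containing A: {x39}, {x36, x39}, {x37, x39}, {x38, x39}, {x36, x37, x39}, {x36, x38, x39}, {x37, x38, x39}, {x36, x37, x38, x39}.
Intersecting these: cl(A) = {x39}.
∂A = cl(A) ∖ int(A) = {x39} ∖ ∅ = {x39}.


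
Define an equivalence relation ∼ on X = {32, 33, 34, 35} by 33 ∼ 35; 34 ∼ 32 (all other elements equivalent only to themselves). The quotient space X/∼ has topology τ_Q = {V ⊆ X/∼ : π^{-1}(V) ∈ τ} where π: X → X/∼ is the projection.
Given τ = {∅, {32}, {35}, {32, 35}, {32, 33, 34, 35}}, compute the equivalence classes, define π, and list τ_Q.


X/∼ = {[32=34], [33=35]}; |τ_Q| = 2.

Equivalence classes: [32=34], [33=35].
Quotient map π: X → X/∼ sends 32 ↦ [32=34], 33 ↦ [33=35], 34 ↦ [32=34], 35 ↦ [33=35].
For each subset V ⊆ X/∼, compute π^{-1}(V) ⊆ X and check whether π^{-1}(V) ∈ τ. V is open in τ_Q iff π^{-1}(V) ∈ τ.
  V = {}: π^{-1}(V) = ∅ ∈ τ ✓.
  V = {[32=34]}: π^{-1}(V) = {32, 34} ∉ τ ✗.
  V = {[33=35]}: π^{-1}(V) = {33, 35} ∉ τ ✗.
  V = {[32=34], [33=35]}: π^{-1}(V) = {32, 33, 34, 35} ∈ τ ✓.
Open sets in the quotient: τ_Q = {{}, {[32=34], [33=35]}} (2 elements).


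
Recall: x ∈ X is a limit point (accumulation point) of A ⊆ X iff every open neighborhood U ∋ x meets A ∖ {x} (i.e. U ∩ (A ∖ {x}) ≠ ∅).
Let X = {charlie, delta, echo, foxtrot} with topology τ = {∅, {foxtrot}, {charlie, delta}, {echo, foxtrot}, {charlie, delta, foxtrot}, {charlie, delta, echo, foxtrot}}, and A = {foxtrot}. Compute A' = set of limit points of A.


A' = {echo}

For each x ∈ X, list the open sets U ∈ τ with x ∈ U, then check whether U ∩ (A ∖ {x}) ≠ ∅ for every such U.
  x = charlie: open {charlie, delta} ∋ x has {charlie, delta} ∩ (A ∖ {charlie}) = ∅, so x is NOT a limit point.
  x = delta: open {charlie, delta} ∋ x has {charlie, delta} ∩ (A ∖ {delta}) = ∅, so x is NOT a limit point.
  x = echo: opens ∋ x are {echo, foxtrot}, {charlie, delta, echo, foxtrot}; each meets A ∖ {echo}, so x IS a limit point.
  x = foxtrot: open {foxtrot} ∋ x has {foxtrot} ∩ (A ∖ {foxtrot}) = ∅, so x is NOT a limit point.
Collecting: A' = {echo}.


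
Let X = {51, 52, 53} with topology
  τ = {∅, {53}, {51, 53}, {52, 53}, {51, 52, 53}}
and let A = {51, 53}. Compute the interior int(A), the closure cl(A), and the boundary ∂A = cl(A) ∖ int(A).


int(A) = {51, 53}, cl(A) = {51, 52, 53}, ∂A = {52}.

Closed sets in (X, τ) are complements of opens:
  closed(X, τ) = {∅, {51}, {52}, {51, 52}, {51, 52, 53}}.
int(A) = ⋃ {U ∈ τ : U ⊆ A}. Opens contained in A: ∅, {53}, {51, 53}.
Taking the union of these: int(A) = {51, 53}.
cl(A) = ⋂ {C closed : A ⊆ C}. Closed sets containing A: {51, 52, 53}.
Intersecting these: cl(A) = {51, 52, 53}.
∂A = cl(A) ∖ int(A) = {51, 52, 53} ∖ {51, 53} = {52}.


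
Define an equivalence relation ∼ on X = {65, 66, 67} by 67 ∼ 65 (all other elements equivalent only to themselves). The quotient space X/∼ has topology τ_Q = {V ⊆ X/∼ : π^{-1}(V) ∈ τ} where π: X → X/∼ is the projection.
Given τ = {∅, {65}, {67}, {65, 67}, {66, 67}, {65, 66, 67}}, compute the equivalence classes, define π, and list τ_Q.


X/∼ = {[65=67], [66]}; |τ_Q| = 3.

Equivalence classes: [65=67], [66].
Quotient map π: X → X/∼ sends 65 ↦ [65=67], 66 ↦ [66], 67 ↦ [65=67].
For each subset V ⊆ X/∼, compute π^{-1}(V) ⊆ X and check whether π^{-1}(V) ∈ τ. V is open in τ_Q iff π^{-1}(V) ∈ τ.
  V = {}: π^{-1}(V) = ∅ ∈ τ ✓.
  V = {[65=67]}: π^{-1}(V) = {65, 67} ∈ τ ✓.
  V = {[66]}: π^{-1}(V) = {66} ∉ τ ✗.
  V = {[65=67], [66]}: π^{-1}(V) = {65, 66, 67} ∈ τ ✓.
Open sets in the quotient: τ_Q = {{}, {[65=67]}, {[65=67], [66]}} (3 elements).


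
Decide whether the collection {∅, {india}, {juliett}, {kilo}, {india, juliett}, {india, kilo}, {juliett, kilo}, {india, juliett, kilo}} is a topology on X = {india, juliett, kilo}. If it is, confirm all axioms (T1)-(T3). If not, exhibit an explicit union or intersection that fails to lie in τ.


τ IS a topology on X.

Axiom (T1): ∅ ∈ τ? Yes; X ∈ τ? Yes.
Axiom (T2/T3): check pairwise unions and intersections of members of τ.
All pairwise intersections and unions checked — each lies in τ. Therefore τ satisfies (T1), (T2), (T3): it IS a topology on X.


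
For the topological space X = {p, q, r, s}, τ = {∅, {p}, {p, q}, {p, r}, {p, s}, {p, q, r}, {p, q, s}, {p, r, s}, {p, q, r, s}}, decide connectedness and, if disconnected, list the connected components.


(X, τ) is connected.

Find clopen sets (U ∈ τ with X ∖ U ∈ τ):
  U = ∅, X ∖ U = {p, q, r, s} — both open, so U is clopen.
  U = {p, q, r, s}, X ∖ U = ∅ — both open, so U is clopen.
Only trivial clopens (∅ and X) exist, so (X, τ) is connected.
Compute connected components by grouping points that agree on all clopens:
  component: {p, q, r, s}


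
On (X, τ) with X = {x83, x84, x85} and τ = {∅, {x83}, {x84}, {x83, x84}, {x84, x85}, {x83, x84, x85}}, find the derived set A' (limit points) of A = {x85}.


A' = ∅

For each x ∈ X, list the open sets U ∈ τ with x ∈ U, then check whether U ∩ (A ∖ {x}) ≠ ∅ for every such U.
  x = x83: open {x83} ∋ x has {x83} ∩ (A ∖ {x83}) = ∅, so x is NOT a limit point.
  x = x84: open {x84} ∋ x has {x84} ∩ (A ∖ {x84}) = ∅, so x is NOT a limit point.
  x = x85: open {x84, x85} ∋ x has {x84, x85} ∩ (A ∖ {x85}) = ∅, so x is NOT a limit point.
Collecting: A' = ∅.


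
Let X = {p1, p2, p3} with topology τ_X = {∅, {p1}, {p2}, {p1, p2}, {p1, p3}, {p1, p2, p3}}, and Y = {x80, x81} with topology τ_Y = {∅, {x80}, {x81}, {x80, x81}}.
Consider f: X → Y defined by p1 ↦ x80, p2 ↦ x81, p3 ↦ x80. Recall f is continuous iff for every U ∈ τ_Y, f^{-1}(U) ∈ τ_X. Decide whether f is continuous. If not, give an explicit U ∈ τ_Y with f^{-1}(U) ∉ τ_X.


f IS continuous.

Compute f^{-1}(U) for each U ∈ τ_Y:
  U = ∅: f^{-1}(U) = ∅ ∈ τ_X ✓.
  U = {x80}: f^{-1}(U) = {p1, p3} ∈ τ_X ✓.
  U = {x81}: f^{-1}(U) = {p2} ∈ τ_X ✓.
  U = {x80, x81}: f^{-1}(U) = {p1, p2, p3} ∈ τ_X ✓.
Every preimage lies in τ_X, so f IS continuous.


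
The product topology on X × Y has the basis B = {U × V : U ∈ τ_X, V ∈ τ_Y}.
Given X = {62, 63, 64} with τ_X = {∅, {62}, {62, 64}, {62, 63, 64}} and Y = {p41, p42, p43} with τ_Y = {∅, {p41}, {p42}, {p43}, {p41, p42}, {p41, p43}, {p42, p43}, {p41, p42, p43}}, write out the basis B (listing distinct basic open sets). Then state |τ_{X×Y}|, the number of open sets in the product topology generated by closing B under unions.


Basis B = {∅ × ∅, {62} × {p41}, {62} × {p42}, {62} × {p43}, {62} × {p41, p42}, {62} × {p41, p43}, {62, 64} × {p41}, {62} × {p42, p43}, {62, 64} × {p42}, {62, 64} × {p43}, {62} × {p41, p42, p43}, {62, 63, 64} × {p41}, {62, 63, 64} × {p42}, {62, 63, 64} × {p43}, {62, 64} × {p41, p42}, {62, 64} × {p41, p43}, {62, 64} × {p42, p43}, {62, 64} × {p41, p42, p43}, {62, 63, 64} × {p41, p42}, {62, 63, 64} × {p41, p43}, {62, 63, 64} × {p42, p43}, {62, 63, 64} × {p41, p42, p43}}; |τ_{X×Y}| = 64.

Enumerate products U × V with U ∈ τ_X, V ∈ τ_Y (deduplicated):
  ∅ × ∅ = {} (∅)
  {62} × {p41} = {(62,p41)}
  {62} × {p42} = {(62,p42)}
  {62} × {p43} = {(62,p43)}
  {62} × {p41, p42} = {(62,p41), (62,p42)}
  {62} × {p41, p43} = {(62,p41), (62,p43)}
  {62, 64} × {p41} = {(62,p41), (64,p41)}
  {62} × {p42, p43} = {(62,p42), (62,p43)}
  {62, 64} × {p42} = {(62,p42), (64,p42)}
  {62, 64} × {p43} = {(62,p43), (64,p43)}
  {62} × {p41, p42, p43} = {(62,p41), (62,p42), (62,p43)}
  {62, 63, 64} × {p41} = {(62,p41), (63,p41), (64,p41)}
  {62, 63, 64} × {p42} = {(62,p42), (63,p42), (64,p42)}
  {62, 63, 64} × {p43} = {(62,p43), (63,p43), (64,p43)}
  {62, 64} × {p41, p42} = {(62,p41), (62,p42), (64,p41), (64,p42)}
  {62, 64} × {p41, p43} = {(62,p41), (62,p43), (64,p41), (64,p43)}
  {62, 64} × {p42, p43} = {(62,p42), (62,p43), (64,p42), (64,p43)}
  {62, 64} × {p41, p42, p43} = {(62,p41), (62,p42), (62,p43), (64,p41), (64,p42), (64,p43)}
  {62, 63, 64} × {p41, p42} = {(62,p41), (62,p42), (63,p41), (63,p42), (64,p41), (64,p42)}
  {62, 63, 64} × {p41, p43} = {(62,p41), (62,p43), (63,p41), (63,p43), (64,p41), (64,p43)}
  {62, 63, 64} × {p42, p43} = {(62,p42), (62,p43), (63,p42), (63,p43), (64,p42), (64,p43)}
  {62, 63, 64} × {p41, p42, p43} = {(62,p41), (62,p42), (62,p43), (63,p41), (63,p42), (63,p43), (64,p41), (64,p42), (64,p43)}
These 22 distinct sets form the basis B.
Close under arbitrary unions to get τ_{X×Y}; counting gives |τ_{X×Y}| = 64.


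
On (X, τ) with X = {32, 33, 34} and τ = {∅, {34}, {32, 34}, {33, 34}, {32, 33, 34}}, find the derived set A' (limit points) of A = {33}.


A' = ∅

For each x ∈ X, list the open sets U ∈ τ with x ∈ U, then check whether U ∩ (A ∖ {x}) ≠ ∅ for every such U.
  x = 32: open {32, 34} ∋ x has {32, 34} ∩ (A ∖ {32}) = ∅, so x is NOT a limit point.
  x = 33: open {33, 34} ∋ x has {33, 34} ∩ (A ∖ {33}) = ∅, so x is NOT a limit point.
  x = 34: open {34} ∋ x has {34} ∩ (A ∖ {34}) = ∅, so x is NOT a limit point.
Collecting: A' = ∅.


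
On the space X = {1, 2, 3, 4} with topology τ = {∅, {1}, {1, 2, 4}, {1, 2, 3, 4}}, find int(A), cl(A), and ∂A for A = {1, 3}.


int(A) = {1}, cl(A) = {1, 2, 3, 4}, ∂A = {2, 3, 4}.

Closed sets in (X, τ) are complements of opens:
  closed(X, τ) = {∅, {3}, {2, 3, 4}, {1, 2, 3, 4}}.
int(A) = ⋃ {U ∈ τ : U ⊆ A}. Opens contained in A: ∅, {1}.
Taking the union of these: int(A) = {1}.
cl(A) = ⋂ {C closed : A ⊆ C}. Closed sets containing A: {1, 2, 3, 4}.
Intersecting these: cl(A) = {1, 2, 3, 4}.
∂A = cl(A) ∖ int(A) = {1, 2, 3, 4} ∖ {1} = {2, 3, 4}.


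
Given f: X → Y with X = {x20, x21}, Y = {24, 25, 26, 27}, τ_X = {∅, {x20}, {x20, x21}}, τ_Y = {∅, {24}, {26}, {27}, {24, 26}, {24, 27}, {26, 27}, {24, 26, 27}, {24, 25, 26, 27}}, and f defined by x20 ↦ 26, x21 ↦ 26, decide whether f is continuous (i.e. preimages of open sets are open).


f IS continuous.

Compute f^{-1}(U) for each U ∈ τ_Y:
  U = ∅: f^{-1}(U) = ∅ ∈ τ_X ✓.
  U = {24}: f^{-1}(U) = ∅ ∈ τ_X ✓.
  U = {26}: f^{-1}(U) = {x20, x21} ∈ τ_X ✓.
  U = {27}: f^{-1}(U) = ∅ ∈ τ_X ✓.
  U = {24, 26}: f^{-1}(U) = {x20, x21} ∈ τ_X ✓.
  U = {24, 27}: f^{-1}(U) = ∅ ∈ τ_X ✓.
  U = {26, 27}: f^{-1}(U) = {x20, x21} ∈ τ_X ✓.
  U = {24, 26, 27}: f^{-1}(U) = {x20, x21} ∈ τ_X ✓.
  U = {24, 25, 26, 27}: f^{-1}(U) = {x20, x21} ∈ τ_X ✓.
Every preimage lies in τ_X, so f IS continuous.


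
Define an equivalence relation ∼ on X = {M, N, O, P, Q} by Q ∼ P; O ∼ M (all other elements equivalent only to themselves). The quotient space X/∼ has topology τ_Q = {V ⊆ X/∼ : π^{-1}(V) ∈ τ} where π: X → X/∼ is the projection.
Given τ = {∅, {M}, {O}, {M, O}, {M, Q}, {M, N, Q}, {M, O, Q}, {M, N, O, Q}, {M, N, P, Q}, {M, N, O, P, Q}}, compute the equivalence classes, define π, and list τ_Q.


X/∼ = {[M=O], [N], [P=Q]}; |τ_Q| = 3.

Equivalence classes: [M=O], [N], [P=Q].
Quotient map π: X → X/∼ sends M ↦ [M=O], N ↦ [N], O ↦ [M=O], P ↦ [P=Q], Q ↦ [P=Q].
For each subset V ⊆ X/∼, compute π^{-1}(V) ⊆ X and check whether π^{-1}(V) ∈ τ. V is open in τ_Q iff π^{-1}(V) ∈ τ.
  V = {}: π^{-1}(V) = ∅ ∈ τ ✓.
  V = {[M=O]}: π^{-1}(V) = {M, O} ∈ τ ✓.
  V = {[N]}: π^{-1}(V) = {N} ∉ τ ✗.
  V = {[M=O], [N]}: π^{-1}(V) = {M, N, O} ∉ τ ✗.
  V = {[P=Q]}: π^{-1}(V) = {P, Q} ∉ τ ✗.
  V = {[M=O], [P=Q]}: π^{-1}(V) = {M, O, P, Q} ∉ τ ✗.
  V = {[N], [P=Q]}: π^{-1}(V) = {N, P, Q} ∉ τ ✗.
  V = {[M=O], [N], [P=Q]}: π^{-1}(V) = {M, N, O, P, Q} ∈ τ ✓.
Open sets in the quotient: τ_Q = {{}, {[M=O]}, {[M=O], [N], [P=Q]}} (3 elements).


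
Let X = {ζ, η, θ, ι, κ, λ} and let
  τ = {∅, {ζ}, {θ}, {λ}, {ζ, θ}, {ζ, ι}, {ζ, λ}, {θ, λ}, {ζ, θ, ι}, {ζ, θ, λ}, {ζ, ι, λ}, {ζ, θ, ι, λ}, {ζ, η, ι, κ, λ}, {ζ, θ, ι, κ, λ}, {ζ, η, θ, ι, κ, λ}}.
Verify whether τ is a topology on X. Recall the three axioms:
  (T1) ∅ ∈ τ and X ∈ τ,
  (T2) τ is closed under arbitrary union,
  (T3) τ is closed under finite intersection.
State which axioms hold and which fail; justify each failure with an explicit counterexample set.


τ is NOT a topology on X.

Axiom (T1): ∅ ∈ τ? Yes; X ∈ τ? Yes.
Axiom (T2/T3): check pairwise unions and intersections of members of τ.
Counterexample for (T3): {ζ, η, ι, κ, λ} ∩ {ζ, θ, ι, κ, λ} = {ζ, ι, κ, λ} ∉ τ. Therefore τ is NOT a topology.


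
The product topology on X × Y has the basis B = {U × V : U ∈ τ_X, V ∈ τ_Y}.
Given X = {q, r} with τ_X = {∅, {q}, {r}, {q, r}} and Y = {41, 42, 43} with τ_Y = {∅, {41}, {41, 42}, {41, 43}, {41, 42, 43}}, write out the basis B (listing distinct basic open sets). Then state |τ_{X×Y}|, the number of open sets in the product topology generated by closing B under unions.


Basis B = {∅ × ∅, {q} × {41}, {r} × {41}, {q} × {41, 42}, {q} × {41, 43}, {q, r} × {41}, {r} × {41, 42}, {r} × {41, 43}, {q} × {41, 42, 43}, {r} × {41, 42, 43}, {q, r} × {41, 42}, {q, r} × {41, 43}, {q, r} × {41, 42, 43}}; |τ_{X×Y}| = 25.

Enumerate products U × V with U ∈ τ_X, V ∈ τ_Y (deduplicated):
  ∅ × ∅ = {} (∅)
  {q} × {41} = {(q,41)}
  {r} × {41} = {(r,41)}
  {q} × {41, 42} = {(q,41), (q,42)}
  {q} × {41, 43} = {(q,41), (q,43)}
  {q, r} × {41} = {(q,41), (r,41)}
  {r} × {41, 42} = {(r,41), (r,42)}
  {r} × {41, 43} = {(r,41), (r,43)}
  {q} × {41, 42, 43} = {(q,41), (q,42), (q,43)}
  {r} × {41, 42, 43} = {(r,41), (r,42), (r,43)}
  {q, r} × {41, 42} = {(q,41), (q,42), (r,41), (r,42)}
  {q, r} × {41, 43} = {(q,41), (q,43), (r,41), (r,43)}
  {q, r} × {41, 42, 43} = {(q,41), (q,42), (q,43), (r,41), (r,42), (r,43)}
These 13 distinct sets form the basis B.
Close under arbitrary unions to get τ_{X×Y}; counting gives |τ_{X×Y}| = 25.


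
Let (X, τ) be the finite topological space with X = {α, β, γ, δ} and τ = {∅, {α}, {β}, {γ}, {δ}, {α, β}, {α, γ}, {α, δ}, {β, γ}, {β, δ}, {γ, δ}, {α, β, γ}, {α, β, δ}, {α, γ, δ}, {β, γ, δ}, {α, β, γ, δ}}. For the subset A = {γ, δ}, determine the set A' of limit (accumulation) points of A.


A' = ∅

For each x ∈ X, list the open sets U ∈ τ with x ∈ U, then check whether U ∩ (A ∖ {x}) ≠ ∅ for every such U.
  x = α: open {α} ∋ x has {α} ∩ (A ∖ {α}) = ∅, so x is NOT a limit point.
  x = β: open {β} ∋ x has {β} ∩ (A ∖ {β}) = ∅, so x is NOT a limit point.
  x = γ: open {γ} ∋ x has {γ} ∩ (A ∖ {γ}) = ∅, so x is NOT a limit point.
  x = δ: open {δ} ∋ x has {δ} ∩ (A ∖ {δ}) = ∅, so x is NOT a limit point.
Collecting: A' = ∅.


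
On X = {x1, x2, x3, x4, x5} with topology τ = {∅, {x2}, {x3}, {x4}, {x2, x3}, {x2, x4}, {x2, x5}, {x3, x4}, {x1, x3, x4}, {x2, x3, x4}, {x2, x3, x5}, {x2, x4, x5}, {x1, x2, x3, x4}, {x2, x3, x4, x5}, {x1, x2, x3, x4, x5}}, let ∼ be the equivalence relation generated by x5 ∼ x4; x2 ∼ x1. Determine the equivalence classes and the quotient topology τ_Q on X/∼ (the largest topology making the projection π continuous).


X/∼ = {[x1=x2], [x3], [x4=x5]}; |τ_Q| = 3.

Equivalence classes: [x1=x2], [x3], [x4=x5].
Quotient map π: X → X/∼ sends x1 ↦ [x1=x2], x2 ↦ [x1=x2], x3 ↦ [x3], x4 ↦ [x4=x5], x5 ↦ [x4=x5].
For each subset V ⊆ X/∼, compute π^{-1}(V) ⊆ X and check whether π^{-1}(V) ∈ τ. V is open in τ_Q iff π^{-1}(V) ∈ τ.
  V = {}: π^{-1}(V) = ∅ ∈ τ ✓.
  V = {[x1=x2]}: π^{-1}(V) = {x1, x2} ∉ τ ✗.
  V = {[x3]}: π^{-1}(V) = {x3} ∈ τ ✓.
  V = {[x1=x2], [x3]}: π^{-1}(V) = {x1, x2, x3} ∉ τ ✗.
  V = {[x4=x5]}: π^{-1}(V) = {x4, x5} ∉ τ ✗.
  V = {[x1=x2], [x4=x5]}: π^{-1}(V) = {x1, x2, x4, x5} ∉ τ ✗.
  V = {[x3], [x4=x5]}: π^{-1}(V) = {x3, x4, x5} ∉ τ ✗.
  V = {[x1=x2], [x3], [x4=x5]}: π^{-1}(V) = {x1, x2, x3, x4, x5} ∈ τ ✓.
Open sets in the quotient: τ_Q = {{}, {[x3]}, {[x1=x2], [x3], [x4=x5]}} (3 elements).


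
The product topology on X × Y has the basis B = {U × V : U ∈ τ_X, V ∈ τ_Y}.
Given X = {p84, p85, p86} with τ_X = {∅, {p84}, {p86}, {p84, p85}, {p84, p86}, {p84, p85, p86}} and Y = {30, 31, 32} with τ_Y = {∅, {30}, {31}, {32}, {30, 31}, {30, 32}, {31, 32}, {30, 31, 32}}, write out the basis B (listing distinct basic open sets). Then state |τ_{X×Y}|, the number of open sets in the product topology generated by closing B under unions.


Basis B = {∅ × ∅, {p84} × {30}, {p84} × {31}, {p84} × {32}, {p86} × {30}, {p86} × {31}, {p86} × {32}, {p84} × {30, 31}, {p84} × {30, 32}, {p84, p85} × {30}, {p84, p86} × {30}, {p84} × {31, 32}, {p84, p85} × {31}, {p84, p86} × {31}, {p84, p85} × {32}, {p84, p86} × {32}, {p86} × {30, 31}, {p86} × {30, 32}, {p86} × {31, 32}, {p84} × {30, 31, 32}, {p84, p85, p86} × {30}, {p84, p85, p86} × {31}, {p84, p85, p86} × {32}, {p86} × {30, 31, 32}, {p84, p85} × {30, 31}, {p84, p86} × {30, 31}, {p84, p85} × {30, 32}, {p84, p86} × {30, 32}, {p84, p85} × {31, 32}, {p84, p86} × {31, 32}, {p84, p85} × {30, 31, 32}, {p84, p86} × {30, 31, 32}, {p84, p85, p86} × {30, 31}, {p84, p85, p86} × {30, 32}, {p84, p85, p86} × {31, 32}, {p84, p85, p86} × {30, 31, 32}}; |τ_{X×Y}| = 216.

Enumerate products U × V with U ∈ τ_X, V ∈ τ_Y (deduplicated):
  ∅ × ∅ = {} (∅)
  {p84} × {30} = {(p84,30)}
  {p84} × {31} = {(p84,31)}
  {p84} × {32} = {(p84,32)}
  {p86} × {30} = {(p86,30)}
  {p86} × {31} = {(p86,31)}
  {p86} × {32} = {(p86,32)}
  {p84} × {30, 31} = {(p84,30), (p84,31)}
  {p84} × {30, 32} = {(p84,30), (p84,32)}
  {p84, p85} × {30} = {(p84,30), (p85,30)}
  {p84, p86} × {30} = {(p84,30), (p86,30)}
  {p84} × {31, 32} = {(p84,31), (p84,32)}
  {p84, p85} × {31} = {(p84,31), (p85,31)}
  {p84, p86} × {31} = {(p84,31), (p86,31)}
  {p84, p85} × {32} = {(p84,32), (p85,32)}
  {p84, p86} × {32} = {(p84,32), (p86,32)}
  {p86} × {30, 31} = {(p86,30), (p86,31)}
  {p86} × {30, 32} = {(p86,30), (p86,32)}
  {p86} × {31, 32} = {(p86,31), (p86,32)}
  {p84} × {30, 31, 32} = {(p84,30), (p84,31), (p84,32)}
  {p84, p85, p86} × {30} = {(p84,30), (p85,30), (p86,30)}
  {p84, p85, p86} × {31} = {(p84,31), (p85,31), (p86,31)}
  {p84, p85, p86} × {32} = {(p84,32), (p85,32), (p86,32)}
  {p86} × {30, 31, 32} = {(p86,30), (p86,31), (p86,32)}
  {p84, p85} × {30, 31} = {(p84,30), (p84,31), (p85,30), (p85,31)}
  {p84, p86} × {30, 31} = {(p84,30), (p84,31), (p86,30), (p86,31)}
  {p84, p85} × {30, 32} = {(p84,30), (p84,32), (p85,30), (p85,32)}
  {p84, p86} × {30, 32} = {(p84,30), (p84,32), (p86,30), (p86,32)}
  {p84, p85} × {31, 32} = {(p84,31), (p84,32), (p85,31), (p85,32)}
  {p84, p86} × {31, 32} = {(p84,31), (p84,32), (p86,31), (p86,32)}
  {p84, p85} × {30, 31, 32} = {(p84,30), (p84,31), (p84,32), (p85,30), (p85,31), (p85,32)}
  {p84, p86} × {30, 31, 32} = {(p84,30), (p84,31), (p84,32), (p86,30), (p86,31), (p86,32)}
  {p84, p85, p86} × {30, 31} = {(p84,30), (p84,31), (p85,30), (p85,31), (p86,30), (p86,31)}
  {p84, p85, p86} × {30, 32} = {(p84,30), (p84,32), (p85,30), (p85,32), (p86,30), (p86,32)}
  {p84, p85, p86} × {31, 32} = {(p84,31), (p84,32), (p85,31), (p85,32), (p86,31), (p86,32)}
  {p84, p85, p86} × {30, 31, 32} = {(p84,30), (p84,31), (p84,32), (p85,30), (p85,31), (p85,32), (p86,30), (p86,31), (p86,32)}
These 36 distinct sets form the basis B.
Close under arbitrary unions to get τ_{X×Y}; counting gives |τ_{X×Y}| = 216.


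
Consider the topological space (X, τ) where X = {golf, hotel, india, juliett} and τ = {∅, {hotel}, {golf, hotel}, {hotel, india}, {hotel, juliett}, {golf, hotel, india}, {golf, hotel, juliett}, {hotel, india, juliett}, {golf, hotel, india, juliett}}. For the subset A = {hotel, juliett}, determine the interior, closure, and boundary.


int(A) = {hotel, juliett}, cl(A) = {golf, hotel, india, juliett}, ∂A = {golf, india}.

Closed sets in (X, τ) are complements of opens:
  closed(X, τ) = {∅, {golf}, {india}, {juliett}, {golf, india}, {golf, juliett}, {india, juliett}, {golf, india, juliett}, {golf, hotel, india, juliett}}.
int(A) = ⋃ {U ∈ τ : U ⊆ A}. Opens contained in A: ∅, {hotel}, {hotel, juliett}.
Taking the union of these: int(A) = {hotel, juliett}.
cl(A) = ⋂ {C closed : A ⊆ C}. Closed sets containing A: {golf, hotel, india, juliett}.
Intersecting these: cl(A) = {golf, hotel, india, juliett}.
∂A = cl(A) ∖ int(A) = {golf, hotel, india, juliett} ∖ {hotel, juliett} = {golf, india}.


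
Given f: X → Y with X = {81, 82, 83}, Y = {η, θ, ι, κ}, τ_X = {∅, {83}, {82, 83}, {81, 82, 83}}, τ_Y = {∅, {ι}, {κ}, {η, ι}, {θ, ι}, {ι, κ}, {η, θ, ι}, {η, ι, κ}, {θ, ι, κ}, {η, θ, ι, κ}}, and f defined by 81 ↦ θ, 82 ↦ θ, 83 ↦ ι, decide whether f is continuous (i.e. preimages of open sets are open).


f IS continuous.

Compute f^{-1}(U) for each U ∈ τ_Y:
  U = ∅: f^{-1}(U) = ∅ ∈ τ_X ✓.
  U = {ι}: f^{-1}(U) = {83} ∈ τ_X ✓.
  U = {κ}: f^{-1}(U) = ∅ ∈ τ_X ✓.
  U = {η, ι}: f^{-1}(U) = {83} ∈ τ_X ✓.
  U = {θ, ι}: f^{-1}(U) = {81, 82, 83} ∈ τ_X ✓.
  U = {ι, κ}: f^{-1}(U) = {83} ∈ τ_X ✓.
  U = {η, θ, ι}: f^{-1}(U) = {81, 82, 83} ∈ τ_X ✓.
  U = {η, ι, κ}: f^{-1}(U) = {83} ∈ τ_X ✓.
  U = {θ, ι, κ}: f^{-1}(U) = {81, 82, 83} ∈ τ_X ✓.
  U = {η, θ, ι, κ}: f^{-1}(U) = {81, 82, 83} ∈ τ_X ✓.
Every preimage lies in τ_X, so f IS continuous.


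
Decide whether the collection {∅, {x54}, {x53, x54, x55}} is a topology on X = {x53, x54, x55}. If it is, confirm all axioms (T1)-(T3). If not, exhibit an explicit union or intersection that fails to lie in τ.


τ IS a topology on X.

Axiom (T1): ∅ ∈ τ? Yes; X ∈ τ? Yes.
Axiom (T2/T3): check pairwise unions and intersections of members of τ.
All pairwise intersections and unions checked — each lies in τ. Therefore τ satisfies (T1), (T2), (T3): it IS a topology on X.


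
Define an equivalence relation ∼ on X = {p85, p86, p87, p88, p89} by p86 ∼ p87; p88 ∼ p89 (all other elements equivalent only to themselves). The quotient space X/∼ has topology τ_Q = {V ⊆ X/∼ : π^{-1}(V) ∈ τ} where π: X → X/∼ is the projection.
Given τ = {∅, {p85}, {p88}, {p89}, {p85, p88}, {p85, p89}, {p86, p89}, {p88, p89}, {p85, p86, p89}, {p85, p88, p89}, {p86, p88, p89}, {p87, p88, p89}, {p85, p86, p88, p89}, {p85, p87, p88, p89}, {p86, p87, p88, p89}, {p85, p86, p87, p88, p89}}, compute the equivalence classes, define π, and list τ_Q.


X/∼ = {[p85], [p86=p87], [p88=p89]}; |τ_Q| = 6.

Equivalence classes: [p85], [p86=p87], [p88=p89].
Quotient map π: X → X/∼ sends p85 ↦ [p85], p86 ↦ [p86=p87], p87 ↦ [p86=p87], p88 ↦ [p88=p89], p89 ↦ [p88=p89].
For each subset V ⊆ X/∼, compute π^{-1}(V) ⊆ X and check whether π^{-1}(V) ∈ τ. V is open in τ_Q iff π^{-1}(V) ∈ τ.
  V = {}: π^{-1}(V) = ∅ ∈ τ ✓.
  V = {[p85]}: π^{-1}(V) = {p85} ∈ τ ✓.
  V = {[p86=p87]}: π^{-1}(V) = {p86, p87} ∉ τ ✗.
  V = {[p85], [p86=p87]}: π^{-1}(V) = {p85, p86, p87} ∉ τ ✗.
  V = {[p88=p89]}: π^{-1}(V) = {p88, p89} ∈ τ ✓.
  V = {[p85], [p88=p89]}: π^{-1}(V) = {p85, p88, p89} ∈ τ ✓.
  V = {[p86=p87], [p88=p89]}: π^{-1}(V) = {p86, p87, p88, p89} ∈ τ ✓.
  V = {[p85], [p86=p87], [p88=p89]}: π^{-1}(V) = {p85, p86, p87, p88, p89} ∈ τ ✓.
Open sets in the quotient: τ_Q = {{}, {[p85]}, {[p88=p89]}, {[p85], [p88=p89]}, {[p86=p87], [p88=p89]}, {[p85], [p86=p87], [p88=p89]}} (6 elements).
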